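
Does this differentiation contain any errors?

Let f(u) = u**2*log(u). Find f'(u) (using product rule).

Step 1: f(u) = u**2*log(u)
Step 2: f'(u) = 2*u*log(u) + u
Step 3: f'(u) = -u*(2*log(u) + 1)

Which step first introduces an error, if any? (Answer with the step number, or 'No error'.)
Step 3

Step 3 is incorrect due to a sign flip.
The step shows: -u*(2*log(u) + 1)
The correct value should be: u*(2*log(u) + 1)

Explanation: The sign of the whole expression was flipped: the term u*(2*log(u) + 1) was incorrectly written as -u*(2*log(u) + 1)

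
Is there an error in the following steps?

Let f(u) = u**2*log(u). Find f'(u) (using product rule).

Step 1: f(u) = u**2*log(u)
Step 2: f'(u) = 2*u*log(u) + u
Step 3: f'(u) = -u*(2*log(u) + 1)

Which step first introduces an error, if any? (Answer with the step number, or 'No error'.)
Step 3

Step 3 is incorrect due to a sign flip.
The step shows: -u*(2*log(u) + 1)
The correct value should be: u*(2*log(u) + 1)

Explanation: The sign of the whole expression was flipped: the term u*(2*log(u) + 1) was incorrectly written as -u*(2*log(u) + 1)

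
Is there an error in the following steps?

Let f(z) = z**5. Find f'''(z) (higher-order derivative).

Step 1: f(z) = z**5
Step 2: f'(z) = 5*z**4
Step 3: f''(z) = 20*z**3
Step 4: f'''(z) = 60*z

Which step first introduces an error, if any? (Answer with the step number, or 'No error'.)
Step 4

Step 4 is incorrect due to a wrong exponent.
The step shows: 60*z
The correct value should be: 60*z**2

Explanation: The exponent 2 on z was incorrectly written as 1: the term 60*z**2 was incorrectly written as 60*z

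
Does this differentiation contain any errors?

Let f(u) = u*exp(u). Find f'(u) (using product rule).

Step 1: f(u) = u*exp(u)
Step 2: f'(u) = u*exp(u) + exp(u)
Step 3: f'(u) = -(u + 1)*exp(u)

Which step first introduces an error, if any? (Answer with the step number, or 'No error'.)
Step 3

Step 3 is incorrect due to a sign flip.
The step shows: -(u + 1)*exp(u)
The correct value should be: (u + 1)*exp(u)

Explanation: The sign of the whole expression was flipped: the term (u + 1)*exp(u) was incorrectly written as -(u + 1)*exp(u)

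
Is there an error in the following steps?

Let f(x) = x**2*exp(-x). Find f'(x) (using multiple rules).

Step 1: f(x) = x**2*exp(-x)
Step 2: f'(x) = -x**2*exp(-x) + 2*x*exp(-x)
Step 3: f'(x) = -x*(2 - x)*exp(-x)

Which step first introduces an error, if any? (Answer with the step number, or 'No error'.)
Step 3

Step 3 is incorrect due to a sign flip.
The step shows: -x*(2 - x)*exp(-x)
The correct value should be: x*(2 - x)*exp(-x)

Explanation: The sign of the whole expression was flipped: the term x*(2 - x)*exp(-x) was incorrectly written as -x*(2 - x)*exp(-x)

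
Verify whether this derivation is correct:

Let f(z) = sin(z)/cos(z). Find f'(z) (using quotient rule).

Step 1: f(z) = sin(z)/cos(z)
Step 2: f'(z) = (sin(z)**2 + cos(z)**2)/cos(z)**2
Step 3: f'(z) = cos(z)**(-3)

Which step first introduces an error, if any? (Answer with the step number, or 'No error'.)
Step 3

Step 3 is incorrect due to a wrong exponent.
The step shows: cos(z)**(-3)
The correct value should be: cos(z)**(-2)

Explanation: The exponent -2 on cos(z) was incorrectly written as -3: the term cos(z)**(-2) was incorrectly written as cos(z)**(-3)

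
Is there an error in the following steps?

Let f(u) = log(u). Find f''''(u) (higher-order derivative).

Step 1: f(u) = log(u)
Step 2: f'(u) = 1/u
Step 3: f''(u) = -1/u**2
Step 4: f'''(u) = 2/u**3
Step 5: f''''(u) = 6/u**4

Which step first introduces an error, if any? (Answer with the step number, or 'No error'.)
Step 5

Step 5 is incorrect due to a sign flip.
The step shows: 6/u**4
The correct value should be: -6/u**4

Explanation: The sign of the whole expression was flipped: the term -6/u**4 was incorrectly written as 6/u**4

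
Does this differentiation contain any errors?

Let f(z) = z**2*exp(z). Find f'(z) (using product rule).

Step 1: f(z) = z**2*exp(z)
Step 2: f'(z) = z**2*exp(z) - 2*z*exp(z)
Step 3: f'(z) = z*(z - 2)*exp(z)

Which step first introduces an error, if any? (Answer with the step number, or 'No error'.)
Step 2

Step 2 is incorrect due to a sign flip.
The step shows: z**2*exp(z) - 2*z*exp(z)
The correct value should be: z**2*exp(z) + 2*z*exp(z)

Explanation: The sign of one term was flipped: the term 2*z*exp(z) was incorrectly written as -2*z*exp(z)
The later steps are derived from this incorrect expression, so the error originates in Step 2.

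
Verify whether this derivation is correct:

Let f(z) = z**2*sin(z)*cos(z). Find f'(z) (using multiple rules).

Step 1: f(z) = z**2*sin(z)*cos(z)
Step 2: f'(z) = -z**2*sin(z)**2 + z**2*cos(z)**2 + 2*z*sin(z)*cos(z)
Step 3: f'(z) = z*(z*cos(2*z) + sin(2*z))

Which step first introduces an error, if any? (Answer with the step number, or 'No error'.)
No error

All steps in this derivation are correct.
The final answer f'(z) = z*(z*cos(2*z) + sin(2*z)) is valid.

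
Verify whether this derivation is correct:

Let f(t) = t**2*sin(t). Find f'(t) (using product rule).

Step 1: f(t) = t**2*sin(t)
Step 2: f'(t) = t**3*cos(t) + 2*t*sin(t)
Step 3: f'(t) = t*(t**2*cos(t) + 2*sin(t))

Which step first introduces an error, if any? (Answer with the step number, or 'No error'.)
Step 2

Step 2 is incorrect due to a wrong exponent.
The step shows: t**3*cos(t) + 2*t*sin(t)
The correct value should be: t**2*cos(t) + 2*t*sin(t)

Explanation: The exponent 2 on t was incorrectly written as 3: the term t**2*cos(t) was incorrectly written as t**3*cos(t)
The later steps are derived from this incorrect expression, so the error originates in Step 2.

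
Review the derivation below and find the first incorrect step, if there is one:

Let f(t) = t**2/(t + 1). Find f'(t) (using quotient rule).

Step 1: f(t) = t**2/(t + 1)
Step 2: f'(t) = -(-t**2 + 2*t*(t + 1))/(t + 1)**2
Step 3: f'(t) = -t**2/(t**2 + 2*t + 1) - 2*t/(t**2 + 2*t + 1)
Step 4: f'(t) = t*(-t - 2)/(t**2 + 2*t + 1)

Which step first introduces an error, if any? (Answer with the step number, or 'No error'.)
Step 2

Step 2 is incorrect due to a sign flip.
The step shows: -(-t**2 + 2*t*(t + 1))/(t + 1)**2
The correct value should be: (-t**2 + 2*t*(t + 1))/(t + 1)**2

Explanation: The sign of the whole expression was flipped: the term (-t**2 + 2*t*(t + 1))/(t + 1)**2 was incorrectly written as -(-t**2 + 2*t*(t + 1))/(t + 1)**2
The later steps are derived from this incorrect expression, so the error originates in Step 2.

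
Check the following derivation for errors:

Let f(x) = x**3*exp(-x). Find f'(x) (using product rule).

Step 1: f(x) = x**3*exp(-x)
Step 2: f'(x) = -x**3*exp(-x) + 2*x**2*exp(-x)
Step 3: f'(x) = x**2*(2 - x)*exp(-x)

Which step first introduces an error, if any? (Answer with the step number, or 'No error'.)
Step 2

Step 2 is incorrect due to a wrong coefficient.
The step shows: -x**3*exp(-x) + 2*x**2*exp(-x)
The correct value should be: -x**3*exp(-x) + 3*x**2*exp(-x)

Explanation: The coefficient 3 was incorrectly written as 2: the term 3*x**2*exp(-x) was incorrectly written as 2*x**2*exp(-x)
The later steps are derived from this incorrect expression, so the error originates in Step 2.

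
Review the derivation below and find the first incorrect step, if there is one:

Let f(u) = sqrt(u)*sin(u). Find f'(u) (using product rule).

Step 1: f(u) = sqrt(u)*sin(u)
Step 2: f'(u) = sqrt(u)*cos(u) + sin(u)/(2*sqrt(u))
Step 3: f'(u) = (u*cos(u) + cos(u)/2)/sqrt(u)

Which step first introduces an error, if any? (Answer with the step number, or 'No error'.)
Step 3

Step 3 is incorrect due to a wrong trig function.
The step shows: (u*cos(u) + cos(u)/2)/sqrt(u)
The correct value should be: (u*cos(u) + sin(u)/2)/sqrt(u)

Explanation: sin(u) was incorrectly written as cos(u): the term (u*cos(u) + sin(u)/2)/sqrt(u) was incorrectly written as (u*cos(u) + cos(u)/2)/sqrt(u)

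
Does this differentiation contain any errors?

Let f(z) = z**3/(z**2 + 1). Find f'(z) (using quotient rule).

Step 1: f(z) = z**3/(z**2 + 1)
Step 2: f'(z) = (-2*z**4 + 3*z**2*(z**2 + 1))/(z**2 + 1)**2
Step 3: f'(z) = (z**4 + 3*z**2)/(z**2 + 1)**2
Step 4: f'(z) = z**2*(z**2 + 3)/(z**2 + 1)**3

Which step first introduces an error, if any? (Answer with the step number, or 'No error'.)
Step 4

Step 4 is incorrect due to a wrong exponent.
The step shows: z**2*(z**2 + 3)/(z**2 + 1)**3
The correct value should be: z**2*(z**2 + 3)/(z**2 + 1)**2

Explanation: The exponent -2 on z**2 + 1 was incorrectly written as -3: the term z**2*(z**2 + 3)/(z**2 + 1)**2 was incorrectly written as z**2*(z**2 + 3)/(z**2 + 1)**3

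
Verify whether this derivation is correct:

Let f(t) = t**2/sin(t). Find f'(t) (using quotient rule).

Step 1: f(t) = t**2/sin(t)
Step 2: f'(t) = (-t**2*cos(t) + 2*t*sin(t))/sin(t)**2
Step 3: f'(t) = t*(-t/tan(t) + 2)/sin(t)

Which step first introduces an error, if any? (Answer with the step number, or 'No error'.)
No error

All steps in this derivation are correct.
The final answer f'(t) = t*(-t/tan(t) + 2)/sin(t) is valid.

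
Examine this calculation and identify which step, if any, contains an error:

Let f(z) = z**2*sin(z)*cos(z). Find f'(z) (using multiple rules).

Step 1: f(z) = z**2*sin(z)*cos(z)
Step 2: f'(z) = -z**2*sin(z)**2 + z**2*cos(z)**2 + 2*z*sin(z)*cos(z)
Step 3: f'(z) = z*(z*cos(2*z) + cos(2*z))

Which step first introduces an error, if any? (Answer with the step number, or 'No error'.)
Step 3

Step 3 is incorrect due to a wrong trig function.
The step shows: z*(z*cos(2*z) + cos(2*z))
The correct value should be: z*(z*cos(2*z) + sin(2*z))

Explanation: sin(2*z) was incorrectly written as cos(2*z): the term z*(z*cos(2*z) + sin(2*z)) was incorrectly written as z*(z*cos(2*z) + cos(2*z))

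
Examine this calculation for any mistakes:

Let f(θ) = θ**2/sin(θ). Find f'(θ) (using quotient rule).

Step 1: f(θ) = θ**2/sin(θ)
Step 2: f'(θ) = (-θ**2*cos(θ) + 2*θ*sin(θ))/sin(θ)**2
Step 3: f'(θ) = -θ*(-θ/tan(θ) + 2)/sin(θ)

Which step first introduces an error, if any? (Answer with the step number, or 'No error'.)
Step 3

Step 3 is incorrect due to a sign flip.
The step shows: -θ*(-θ/tan(θ) + 2)/sin(θ)
The correct value should be: θ*(-θ/tan(θ) + 2)/sin(θ)

Explanation: The sign of the whole expression was flipped: the term θ*(-θ/tan(θ) + 2)/sin(θ) was incorrectly written as -θ*(-θ/tan(θ) + 2)/sin(θ)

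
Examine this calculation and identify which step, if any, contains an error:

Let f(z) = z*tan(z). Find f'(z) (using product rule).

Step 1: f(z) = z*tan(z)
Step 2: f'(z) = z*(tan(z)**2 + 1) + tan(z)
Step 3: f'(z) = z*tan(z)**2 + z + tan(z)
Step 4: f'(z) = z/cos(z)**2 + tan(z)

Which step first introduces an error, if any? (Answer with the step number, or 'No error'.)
No error

All steps in this derivation are correct.
The final answer f'(z) = z/cos(z)**2 + tan(z) is valid.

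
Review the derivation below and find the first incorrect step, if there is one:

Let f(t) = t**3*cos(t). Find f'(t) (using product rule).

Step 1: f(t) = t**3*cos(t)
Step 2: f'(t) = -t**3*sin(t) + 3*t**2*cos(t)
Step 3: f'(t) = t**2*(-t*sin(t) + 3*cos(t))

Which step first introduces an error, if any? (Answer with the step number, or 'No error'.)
No error

All steps in this derivation are correct.
The final answer f'(t) = t**2*(-t*sin(t) + 3*cos(t)) is valid.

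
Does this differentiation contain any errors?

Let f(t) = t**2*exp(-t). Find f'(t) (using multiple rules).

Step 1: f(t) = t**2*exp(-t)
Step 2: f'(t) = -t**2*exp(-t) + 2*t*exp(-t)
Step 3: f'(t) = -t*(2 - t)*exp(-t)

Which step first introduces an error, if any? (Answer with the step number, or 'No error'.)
Step 3

Step 3 is incorrect due to a sign flip.
The step shows: -t*(2 - t)*exp(-t)
The correct value should be: t*(2 - t)*exp(-t)

Explanation: The sign of the whole expression was flipped: the term t*(2 - t)*exp(-t) was incorrectly written as -t*(2 - t)*exp(-t)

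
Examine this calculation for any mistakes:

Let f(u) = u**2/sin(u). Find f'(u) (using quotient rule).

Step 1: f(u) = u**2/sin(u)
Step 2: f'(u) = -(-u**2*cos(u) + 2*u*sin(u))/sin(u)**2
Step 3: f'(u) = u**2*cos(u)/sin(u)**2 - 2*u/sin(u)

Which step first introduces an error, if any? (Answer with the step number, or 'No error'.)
Step 2

Step 2 is incorrect due to a sign flip.
The step shows: -(-u**2*cos(u) + 2*u*sin(u))/sin(u)**2
The correct value should be: (-u**2*cos(u) + 2*u*sin(u))/sin(u)**2

Explanation: The sign of the whole expression was flipped: the term (-u**2*cos(u) + 2*u*sin(u))/sin(u)**2 was incorrectly written as -(-u**2*cos(u) + 2*u*sin(u))/sin(u)**2
The later steps are derived from this incorrect expression, so the error originates in Step 2.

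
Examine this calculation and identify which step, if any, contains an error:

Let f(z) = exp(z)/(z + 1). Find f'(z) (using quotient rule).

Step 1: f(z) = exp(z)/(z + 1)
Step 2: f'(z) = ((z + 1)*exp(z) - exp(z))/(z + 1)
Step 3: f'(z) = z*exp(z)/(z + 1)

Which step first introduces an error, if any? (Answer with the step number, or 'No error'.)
Step 2

Step 2 is incorrect due to a wrong exponent.
The step shows: ((z + 1)*exp(z) - exp(z))/(z + 1)
The correct value should be: ((z + 1)*exp(z) - exp(z))/(z + 1)**2

Explanation: The exponent -2 on z + 1 was incorrectly written as -1: the term ((z + 1)*exp(z) - exp(z))/(z + 1)**2 was incorrectly written as ((z + 1)*exp(z) - exp(z))/(z + 1)
The later steps are derived from this incorrect expression, so the error originates in Step 2.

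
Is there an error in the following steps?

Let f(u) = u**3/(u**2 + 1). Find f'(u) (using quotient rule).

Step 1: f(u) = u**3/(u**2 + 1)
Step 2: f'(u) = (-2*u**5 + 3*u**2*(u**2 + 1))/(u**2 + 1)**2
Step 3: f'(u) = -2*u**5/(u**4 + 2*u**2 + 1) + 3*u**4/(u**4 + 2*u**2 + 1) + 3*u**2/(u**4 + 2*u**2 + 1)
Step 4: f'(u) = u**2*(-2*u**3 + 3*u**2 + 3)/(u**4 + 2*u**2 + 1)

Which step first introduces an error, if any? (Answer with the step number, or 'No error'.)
Step 2

Step 2 is incorrect due to a wrong exponent.
The step shows: (-2*u**5 + 3*u**2*(u**2 + 1))/(u**2 + 1)**2
The correct value should be: (-2*u**4 + 3*u**2*(u**2 + 1))/(u**2 + 1)**2

Explanation: The exponent 4 on u was incorrectly written as 5: the term (-2*u**4 + 3*u**2*(u**2 + 1))/(u**2 + 1)**2 was incorrectly written as (-2*u**5 + 3*u**2*(u**2 + 1))/(u**2 + 1)**2
The later steps are derived from this incorrect expression, so the error originates in Step 2.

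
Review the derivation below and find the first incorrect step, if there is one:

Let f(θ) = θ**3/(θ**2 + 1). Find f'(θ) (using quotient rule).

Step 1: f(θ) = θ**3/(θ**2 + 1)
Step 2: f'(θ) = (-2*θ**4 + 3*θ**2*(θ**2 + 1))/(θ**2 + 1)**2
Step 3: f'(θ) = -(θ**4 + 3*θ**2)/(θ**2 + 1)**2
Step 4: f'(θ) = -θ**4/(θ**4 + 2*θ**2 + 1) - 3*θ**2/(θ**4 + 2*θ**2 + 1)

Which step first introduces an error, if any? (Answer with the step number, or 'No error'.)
Step 3

Step 3 is incorrect due to a sign flip.
The step shows: -(θ**4 + 3*θ**2)/(θ**2 + 1)**2
The correct value should be: (θ**4 + 3*θ**2)/(θ**2 + 1)**2

Explanation: The sign of the whole expression was flipped: the term (θ**4 + 3*θ**2)/(θ**2 + 1)**2 was incorrectly written as -(θ**4 + 3*θ**2)/(θ**2 + 1)**2
The later steps are derived from this incorrect expression, so the error originates in Step 3.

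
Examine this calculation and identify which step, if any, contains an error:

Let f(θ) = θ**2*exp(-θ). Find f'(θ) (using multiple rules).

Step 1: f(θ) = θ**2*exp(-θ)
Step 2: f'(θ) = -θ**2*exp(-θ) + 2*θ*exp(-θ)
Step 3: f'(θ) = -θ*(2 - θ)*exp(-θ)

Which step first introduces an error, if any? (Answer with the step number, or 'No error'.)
Step 3

Step 3 is incorrect due to a sign flip.
The step shows: -θ*(2 - θ)*exp(-θ)
The correct value should be: θ*(2 - θ)*exp(-θ)

Explanation: The sign of the whole expression was flipped: the term θ*(2 - θ)*exp(-θ) was incorrectly written as -θ*(2 - θ)*exp(-θ)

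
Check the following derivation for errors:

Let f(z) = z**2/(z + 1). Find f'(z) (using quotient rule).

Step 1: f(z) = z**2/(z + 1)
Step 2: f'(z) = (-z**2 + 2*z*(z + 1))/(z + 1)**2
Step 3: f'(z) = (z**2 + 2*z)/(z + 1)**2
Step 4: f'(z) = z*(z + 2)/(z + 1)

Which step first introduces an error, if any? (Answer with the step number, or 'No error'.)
Step 4

Step 4 is incorrect due to a wrong exponent.
The step shows: z*(z + 2)/(z + 1)
The correct value should be: z*(z + 2)/(z + 1)**2

Explanation: The exponent -2 on z + 1 was incorrectly written as -1: the term z*(z + 2)/(z + 1)**2 was incorrectly written as z*(z + 2)/(z + 1)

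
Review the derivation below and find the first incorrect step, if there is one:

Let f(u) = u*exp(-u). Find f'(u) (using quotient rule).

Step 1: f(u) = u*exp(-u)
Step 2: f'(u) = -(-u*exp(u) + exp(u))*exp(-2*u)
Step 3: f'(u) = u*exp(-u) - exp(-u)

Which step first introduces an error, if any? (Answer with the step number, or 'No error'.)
Step 2

Step 2 is incorrect due to a sign flip.
The step shows: -(-u*exp(u) + exp(u))*exp(-2*u)
The correct value should be: (-u*exp(u) + exp(u))*exp(-2*u)

Explanation: The sign of the whole expression was flipped: the term (-u*exp(u) + exp(u))*exp(-2*u) was incorrectly written as -(-u*exp(u) + exp(u))*exp(-2*u)
The later steps are derived from this incorrect expression, so the error originates in Step 2.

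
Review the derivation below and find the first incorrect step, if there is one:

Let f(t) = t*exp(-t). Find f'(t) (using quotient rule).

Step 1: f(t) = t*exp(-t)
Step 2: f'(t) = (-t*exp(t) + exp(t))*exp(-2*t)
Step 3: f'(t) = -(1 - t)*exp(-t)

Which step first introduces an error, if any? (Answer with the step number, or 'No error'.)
Step 3

Step 3 is incorrect due to a sign flip.
The step shows: -(1 - t)*exp(-t)
The correct value should be: (1 - t)*exp(-t)

Explanation: The sign of the whole expression was flipped: the term (1 - t)*exp(-t) was incorrectly written as -(1 - t)*exp(-t)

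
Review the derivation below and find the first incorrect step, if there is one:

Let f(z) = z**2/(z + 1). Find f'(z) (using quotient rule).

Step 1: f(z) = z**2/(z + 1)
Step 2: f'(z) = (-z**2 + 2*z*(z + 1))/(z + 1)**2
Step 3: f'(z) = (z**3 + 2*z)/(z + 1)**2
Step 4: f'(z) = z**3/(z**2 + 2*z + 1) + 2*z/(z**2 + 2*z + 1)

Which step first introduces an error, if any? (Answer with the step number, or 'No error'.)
Step 3

Step 3 is incorrect due to a wrong exponent.
The step shows: (z**3 + 2*z)/(z + 1)**2
The correct value should be: (z**2 + 2*z)/(z + 1)**2

Explanation: The exponent 2 on z was incorrectly written as 3: the term (z**2 + 2*z)/(z + 1)**2 was incorrectly written as (z**3 + 2*z)/(z + 1)**2
The later steps are derived from this incorrect expression, so the error originates in Step 3.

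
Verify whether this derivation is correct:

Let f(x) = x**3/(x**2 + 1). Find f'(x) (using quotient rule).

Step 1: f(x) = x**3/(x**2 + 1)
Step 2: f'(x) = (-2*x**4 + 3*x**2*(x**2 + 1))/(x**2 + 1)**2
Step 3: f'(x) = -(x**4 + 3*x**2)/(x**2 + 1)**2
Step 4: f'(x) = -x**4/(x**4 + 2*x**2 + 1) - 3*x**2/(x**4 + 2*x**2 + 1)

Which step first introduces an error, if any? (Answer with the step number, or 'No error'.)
Step 3

Step 3 is incorrect due to a sign flip.
The step shows: -(x**4 + 3*x**2)/(x**2 + 1)**2
The correct value should be: (x**4 + 3*x**2)/(x**2 + 1)**2

Explanation: The sign of the whole expression was flipped: the term (x**4 + 3*x**2)/(x**2 + 1)**2 was incorrectly written as -(x**4 + 3*x**2)/(x**2 + 1)**2
The later steps are derived from this incorrect expression, so the error originates in Step 3.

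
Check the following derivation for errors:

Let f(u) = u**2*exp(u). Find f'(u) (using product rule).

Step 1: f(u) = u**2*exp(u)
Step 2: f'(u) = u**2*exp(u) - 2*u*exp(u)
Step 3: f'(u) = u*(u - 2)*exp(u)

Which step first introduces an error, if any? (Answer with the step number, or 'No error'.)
Step 2

Step 2 is incorrect due to a sign flip.
The step shows: u**2*exp(u) - 2*u*exp(u)
The correct value should be: u**2*exp(u) + 2*u*exp(u)

Explanation: The sign of one term was flipped: the term 2*u*exp(u) was incorrectly written as -2*u*exp(u)
The later steps are derived from this incorrect expression, so the error originates in Step 2.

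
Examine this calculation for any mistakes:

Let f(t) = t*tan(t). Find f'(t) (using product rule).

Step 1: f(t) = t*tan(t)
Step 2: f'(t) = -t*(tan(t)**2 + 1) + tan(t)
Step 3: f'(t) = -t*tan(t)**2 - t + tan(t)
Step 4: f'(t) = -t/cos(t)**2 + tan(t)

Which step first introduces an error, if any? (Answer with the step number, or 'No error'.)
Step 2

Step 2 is incorrect due to a sign flip.
The step shows: -t*(tan(t)**2 + 1) + tan(t)
The correct value should be: t*(tan(t)**2 + 1) + tan(t)

Explanation: The sign of one term was flipped: the term t*(tan(t)**2 + 1) was incorrectly written as -t*(tan(t)**2 + 1)
The later steps are derived from this incorrect expression, so the error originates in Step 2.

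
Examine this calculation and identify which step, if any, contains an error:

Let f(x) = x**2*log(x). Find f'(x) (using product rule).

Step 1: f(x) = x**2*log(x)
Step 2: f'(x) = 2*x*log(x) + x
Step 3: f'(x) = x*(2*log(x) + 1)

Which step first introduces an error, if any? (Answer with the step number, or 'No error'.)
No error

All steps in this derivation are correct.
The final answer f'(x) = x*(2*log(x) + 1) is valid.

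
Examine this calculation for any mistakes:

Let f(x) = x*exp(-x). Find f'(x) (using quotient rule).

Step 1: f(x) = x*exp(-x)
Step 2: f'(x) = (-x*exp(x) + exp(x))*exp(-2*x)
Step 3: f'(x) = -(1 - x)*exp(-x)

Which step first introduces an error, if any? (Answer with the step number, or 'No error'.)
Step 3

Step 3 is incorrect due to a sign flip.
The step shows: -(1 - x)*exp(-x)
The correct value should be: (1 - x)*exp(-x)

Explanation: The sign of the whole expression was flipped: the term (1 - x)*exp(-x) was incorrectly written as -(1 - x)*exp(-x)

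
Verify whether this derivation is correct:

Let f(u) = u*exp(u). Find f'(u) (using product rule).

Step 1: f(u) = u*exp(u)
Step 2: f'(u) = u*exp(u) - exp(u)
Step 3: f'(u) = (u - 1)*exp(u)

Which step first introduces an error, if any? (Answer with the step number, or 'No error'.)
Step 2

Step 2 is incorrect due to a sign flip.
The step shows: u*exp(u) - exp(u)
The correct value should be: u*exp(u) + exp(u)

Explanation: The sign of one term was flipped: the term exp(u) was incorrectly written as -exp(u)
The later steps are derived from this incorrect expression, so the error originates in Step 2.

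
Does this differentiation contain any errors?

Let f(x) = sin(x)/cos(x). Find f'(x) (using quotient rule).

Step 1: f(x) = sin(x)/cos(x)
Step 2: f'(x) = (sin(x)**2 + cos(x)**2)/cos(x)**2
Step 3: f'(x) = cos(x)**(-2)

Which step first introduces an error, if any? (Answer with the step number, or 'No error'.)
No error

All steps in this derivation are correct.
The final answer f'(x) = cos(x)**(-2) is valid.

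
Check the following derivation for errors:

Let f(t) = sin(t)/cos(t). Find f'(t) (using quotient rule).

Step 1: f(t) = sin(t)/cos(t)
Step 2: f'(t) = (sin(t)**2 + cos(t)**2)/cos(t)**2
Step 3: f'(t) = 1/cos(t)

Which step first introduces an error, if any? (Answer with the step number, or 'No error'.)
Step 3

Step 3 is incorrect due to a wrong exponent.
The step shows: 1/cos(t)
The correct value should be: cos(t)**(-2)

Explanation: The exponent -2 on cos(t) was incorrectly written as -1: the term cos(t)**(-2) was incorrectly written as 1/cos(t)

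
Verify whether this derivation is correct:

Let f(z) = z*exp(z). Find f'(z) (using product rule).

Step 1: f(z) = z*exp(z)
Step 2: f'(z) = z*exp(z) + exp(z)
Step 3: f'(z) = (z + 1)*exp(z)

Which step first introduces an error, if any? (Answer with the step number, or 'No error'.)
No error

All steps in this derivation are correct.
The final answer f'(z) = (z + 1)*exp(z) is valid.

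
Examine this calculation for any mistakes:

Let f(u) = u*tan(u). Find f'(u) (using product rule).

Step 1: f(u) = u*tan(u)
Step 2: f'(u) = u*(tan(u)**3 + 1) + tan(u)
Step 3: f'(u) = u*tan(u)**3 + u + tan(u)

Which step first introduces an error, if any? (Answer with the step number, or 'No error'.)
Step 2

Step 2 is incorrect due to a wrong exponent.
The step shows: u*(tan(u)**3 + 1) + tan(u)
The correct value should be: u*(tan(u)**2 + 1) + tan(u)

Explanation: The exponent 2 on tan(u) was incorrectly written as 3: the term u*(tan(u)**2 + 1) was incorrectly written as u*(tan(u)**3 + 1)
The later steps are derived from this incorrect expression, so the error originates in Step 2.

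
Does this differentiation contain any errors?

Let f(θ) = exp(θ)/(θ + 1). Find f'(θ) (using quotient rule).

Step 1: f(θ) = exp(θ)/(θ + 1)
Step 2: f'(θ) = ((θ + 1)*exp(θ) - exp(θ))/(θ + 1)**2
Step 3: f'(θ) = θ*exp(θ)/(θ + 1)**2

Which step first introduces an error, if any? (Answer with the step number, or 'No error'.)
No error

All steps in this derivation are correct.
The final answer f'(θ) = θ*exp(θ)/(θ + 1)**2 is valid.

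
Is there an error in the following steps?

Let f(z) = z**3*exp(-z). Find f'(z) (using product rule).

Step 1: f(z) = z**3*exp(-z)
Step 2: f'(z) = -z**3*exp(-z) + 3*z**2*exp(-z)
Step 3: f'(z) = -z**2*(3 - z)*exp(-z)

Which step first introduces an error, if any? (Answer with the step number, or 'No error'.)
Step 3

Step 3 is incorrect due to a sign flip.
The step shows: -z**2*(3 - z)*exp(-z)
The correct value should be: z**2*(3 - z)*exp(-z)

Explanation: The sign of the whole expression was flipped: the term z**2*(3 - z)*exp(-z) was incorrectly written as -z**2*(3 - z)*exp(-z)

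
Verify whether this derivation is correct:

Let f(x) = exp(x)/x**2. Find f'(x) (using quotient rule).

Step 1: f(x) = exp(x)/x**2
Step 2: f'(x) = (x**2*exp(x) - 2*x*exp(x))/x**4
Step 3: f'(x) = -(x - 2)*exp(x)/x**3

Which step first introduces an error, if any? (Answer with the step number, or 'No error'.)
Step 3

Step 3 is incorrect due to a sign flip.
The step shows: -(x - 2)*exp(x)/x**3
The correct value should be: (x - 2)*exp(x)/x**3

Explanation: The sign of the whole expression was flipped: the term (x - 2)*exp(x)/x**3 was incorrectly written as -(x - 2)*exp(x)/x**3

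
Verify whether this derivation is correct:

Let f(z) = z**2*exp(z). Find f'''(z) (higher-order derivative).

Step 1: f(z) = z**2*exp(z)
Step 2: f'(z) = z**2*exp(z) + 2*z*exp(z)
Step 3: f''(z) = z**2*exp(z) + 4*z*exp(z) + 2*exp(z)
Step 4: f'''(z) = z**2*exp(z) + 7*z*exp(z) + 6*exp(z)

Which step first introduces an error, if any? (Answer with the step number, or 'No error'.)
Step 4

Step 4 is incorrect due to a wrong coefficient.
The step shows: z**2*exp(z) + 7*z*exp(z) + 6*exp(z)
The correct value should be: z**2*exp(z) + 6*z*exp(z) + 6*exp(z)

Explanation: The coefficient 6 was incorrectly written as 7: the term 6*z*exp(z) was incorrectly written as 7*z*exp(z)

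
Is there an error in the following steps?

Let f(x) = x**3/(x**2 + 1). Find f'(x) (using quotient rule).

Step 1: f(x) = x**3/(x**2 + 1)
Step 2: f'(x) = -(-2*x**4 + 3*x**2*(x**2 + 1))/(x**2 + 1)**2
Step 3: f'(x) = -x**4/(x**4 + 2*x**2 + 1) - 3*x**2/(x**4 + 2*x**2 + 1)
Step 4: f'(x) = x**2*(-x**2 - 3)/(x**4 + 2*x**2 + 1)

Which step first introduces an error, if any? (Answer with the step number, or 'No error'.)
Step 2

Step 2 is incorrect due to a sign flip.
The step shows: -(-2*x**4 + 3*x**2*(x**2 + 1))/(x**2 + 1)**2
The correct value should be: (-2*x**4 + 3*x**2*(x**2 + 1))/(x**2 + 1)**2

Explanation: The sign of the whole expression was flipped: the term (-2*x**4 + 3*x**2*(x**2 + 1))/(x**2 + 1)**2 was incorrectly written as -(-2*x**4 + 3*x**2*(x**2 + 1))/(x**2 + 1)**2
The later steps are derived from this incorrect expression, so the error originates in Step 2.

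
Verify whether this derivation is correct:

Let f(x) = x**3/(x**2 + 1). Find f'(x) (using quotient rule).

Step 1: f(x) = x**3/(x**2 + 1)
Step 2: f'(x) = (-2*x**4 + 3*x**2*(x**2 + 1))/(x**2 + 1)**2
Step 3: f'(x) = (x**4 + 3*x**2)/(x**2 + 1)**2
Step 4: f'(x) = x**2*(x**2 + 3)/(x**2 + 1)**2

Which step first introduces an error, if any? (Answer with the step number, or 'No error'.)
No error

All steps in this derivation are correct.
The final answer f'(x) = x**2*(x**2 + 3)/(x**2 + 1)**2 is valid.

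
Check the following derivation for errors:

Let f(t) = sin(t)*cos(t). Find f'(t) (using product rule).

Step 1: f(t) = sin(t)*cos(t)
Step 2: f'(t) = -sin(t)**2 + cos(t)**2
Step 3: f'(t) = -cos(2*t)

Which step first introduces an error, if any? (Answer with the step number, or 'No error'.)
Step 3

Step 3 is incorrect due to a sign flip.
The step shows: -cos(2*t)
The correct value should be: cos(2*t)

Explanation: The sign of the whole expression was flipped: the term cos(2*t) was incorrectly written as -cos(2*t)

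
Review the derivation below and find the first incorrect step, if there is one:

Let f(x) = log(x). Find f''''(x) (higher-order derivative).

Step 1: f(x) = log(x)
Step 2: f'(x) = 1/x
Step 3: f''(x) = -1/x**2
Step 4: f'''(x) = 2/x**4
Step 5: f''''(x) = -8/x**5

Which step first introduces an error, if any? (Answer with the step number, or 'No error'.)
Step 4

Step 4 is incorrect due to a wrong exponent.
The step shows: 2/x**4
The correct value should be: 2/x**3

Explanation: The exponent -3 on x was incorrectly written as -4: the term 2/x**3 was incorrectly written as 2/x**4
The later steps are derived from this incorrect expression, so the error originates in Step 4.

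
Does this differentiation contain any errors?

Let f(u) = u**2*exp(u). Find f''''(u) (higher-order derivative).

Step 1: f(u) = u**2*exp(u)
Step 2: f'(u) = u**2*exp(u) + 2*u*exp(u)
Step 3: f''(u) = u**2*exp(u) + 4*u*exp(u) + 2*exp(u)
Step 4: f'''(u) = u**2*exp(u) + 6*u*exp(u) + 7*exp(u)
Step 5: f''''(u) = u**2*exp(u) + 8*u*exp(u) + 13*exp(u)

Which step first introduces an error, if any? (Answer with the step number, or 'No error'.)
Step 4

Step 4 is incorrect due to a wrong coefficient.
The step shows: u**2*exp(u) + 6*u*exp(u) + 7*exp(u)
The correct value should be: u**2*exp(u) + 6*u*exp(u) + 6*exp(u)

Explanation: The coefficient 6 was incorrectly written as 7: the term 6*exp(u) was incorrectly written as 7*exp(u)
The later steps are derived from this incorrect expression, so the error originates in Step 4.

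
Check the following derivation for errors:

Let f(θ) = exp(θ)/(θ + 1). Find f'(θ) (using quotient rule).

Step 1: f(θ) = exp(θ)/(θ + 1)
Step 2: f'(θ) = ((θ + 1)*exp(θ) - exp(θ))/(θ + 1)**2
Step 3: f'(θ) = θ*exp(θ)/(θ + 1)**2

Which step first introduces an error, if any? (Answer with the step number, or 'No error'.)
No error

All steps in this derivation are correct.
The final answer f'(θ) = θ*exp(θ)/(θ + 1)**2 is valid.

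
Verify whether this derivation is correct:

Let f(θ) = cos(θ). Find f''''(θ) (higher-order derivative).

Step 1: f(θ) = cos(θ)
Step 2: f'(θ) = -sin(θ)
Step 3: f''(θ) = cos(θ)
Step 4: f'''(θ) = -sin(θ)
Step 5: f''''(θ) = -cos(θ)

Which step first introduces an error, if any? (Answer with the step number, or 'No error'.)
Step 3

Step 3 is incorrect due to a sign flip.
The step shows: cos(θ)
The correct value should be: -cos(θ)

Explanation: The sign of the whole expression was flipped: the term -cos(θ) was incorrectly written as cos(θ)
The later steps are derived from this incorrect expression, so the error originates in Step 3.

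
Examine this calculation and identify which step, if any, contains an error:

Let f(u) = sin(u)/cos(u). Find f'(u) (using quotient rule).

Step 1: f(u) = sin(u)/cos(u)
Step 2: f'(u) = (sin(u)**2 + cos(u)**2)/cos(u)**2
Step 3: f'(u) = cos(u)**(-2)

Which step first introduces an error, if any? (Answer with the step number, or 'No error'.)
No error

All steps in this derivation are correct.
The final answer f'(u) = cos(u)**(-2) is valid.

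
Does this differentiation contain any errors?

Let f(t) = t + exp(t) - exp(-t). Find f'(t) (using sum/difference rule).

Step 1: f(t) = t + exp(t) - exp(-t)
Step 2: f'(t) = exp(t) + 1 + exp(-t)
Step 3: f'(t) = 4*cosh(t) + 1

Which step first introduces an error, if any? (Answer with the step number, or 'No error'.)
Step 3

Step 3 is incorrect due to a wrong coefficient.
The step shows: 4*cosh(t) + 1
The correct value should be: 2*cosh(t) + 1

Explanation: The coefficient 2 was incorrectly written as 4: the term 2*cosh(t) was incorrectly written as 4*cosh(t)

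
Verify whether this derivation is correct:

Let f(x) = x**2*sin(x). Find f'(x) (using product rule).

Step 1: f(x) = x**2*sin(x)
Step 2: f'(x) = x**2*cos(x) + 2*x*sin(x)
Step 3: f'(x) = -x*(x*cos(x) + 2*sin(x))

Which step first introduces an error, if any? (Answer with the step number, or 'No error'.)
Step 3

Step 3 is incorrect due to a sign flip.
The step shows: -x*(x*cos(x) + 2*sin(x))
The correct value should be: x*(x*cos(x) + 2*sin(x))

Explanation: The sign of the whole expression was flipped: the term x*(x*cos(x) + 2*sin(x)) was incorrectly written as -x*(x*cos(x) + 2*sin(x))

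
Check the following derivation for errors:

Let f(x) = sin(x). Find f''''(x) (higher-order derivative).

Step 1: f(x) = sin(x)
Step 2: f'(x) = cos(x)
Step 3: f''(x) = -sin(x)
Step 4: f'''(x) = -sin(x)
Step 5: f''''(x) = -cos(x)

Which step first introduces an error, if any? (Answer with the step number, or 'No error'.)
Step 4

Step 4 is incorrect due to a wrong trig function.
The step shows: -sin(x)
The correct value should be: -cos(x)

Explanation: cos(x) was incorrectly written as sin(x): the term -cos(x) was incorrectly written as -sin(x)
The later steps are derived from this incorrect expression, so the error originates in Step 4.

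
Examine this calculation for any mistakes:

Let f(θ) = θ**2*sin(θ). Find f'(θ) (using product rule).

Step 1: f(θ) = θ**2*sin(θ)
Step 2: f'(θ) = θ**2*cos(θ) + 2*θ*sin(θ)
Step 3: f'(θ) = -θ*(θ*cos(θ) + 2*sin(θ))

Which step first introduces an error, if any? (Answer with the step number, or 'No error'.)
Step 3

Step 3 is incorrect due to a sign flip.
The step shows: -θ*(θ*cos(θ) + 2*sin(θ))
The correct value should be: θ*(θ*cos(θ) + 2*sin(θ))

Explanation: The sign of the whole expression was flipped: the term θ*(θ*cos(θ) + 2*sin(θ)) was incorrectly written as -θ*(θ*cos(θ) + 2*sin(θ))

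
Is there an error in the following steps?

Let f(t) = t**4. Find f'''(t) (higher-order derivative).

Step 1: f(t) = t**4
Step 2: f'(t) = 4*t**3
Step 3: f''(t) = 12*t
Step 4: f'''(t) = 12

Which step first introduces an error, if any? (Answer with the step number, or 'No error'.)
Step 3

Step 3 is incorrect due to a wrong exponent.
The step shows: 12*t
The correct value should be: 12*t**2

Explanation: The exponent 2 on t was incorrectly written as 1: the term 12*t**2 was incorrectly written as 12*t
The later steps are derived from this incorrect expression, so the error originates in Step 3.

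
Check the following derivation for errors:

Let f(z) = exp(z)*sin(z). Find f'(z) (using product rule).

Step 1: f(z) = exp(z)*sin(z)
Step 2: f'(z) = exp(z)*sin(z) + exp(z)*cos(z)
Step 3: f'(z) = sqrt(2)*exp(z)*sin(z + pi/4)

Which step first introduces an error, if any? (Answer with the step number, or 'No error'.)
No error

All steps in this derivation are correct.
The final answer f'(z) = sqrt(2)*exp(z)*sin(z + pi/4) is valid.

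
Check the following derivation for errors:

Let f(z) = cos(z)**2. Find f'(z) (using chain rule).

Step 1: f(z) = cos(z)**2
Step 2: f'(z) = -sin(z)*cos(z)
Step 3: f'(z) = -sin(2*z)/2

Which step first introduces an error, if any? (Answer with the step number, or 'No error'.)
Step 2

Step 2 is incorrect due to a wrong coefficient.
The step shows: -sin(z)*cos(z)
The correct value should be: -2*sin(z)*cos(z)

Explanation: The coefficient -2 was incorrectly written as -1: the term -2*sin(z)*cos(z) was incorrectly written as -sin(z)*cos(z)
The later steps are derived from this incorrect expression, so the error originates in Step 2.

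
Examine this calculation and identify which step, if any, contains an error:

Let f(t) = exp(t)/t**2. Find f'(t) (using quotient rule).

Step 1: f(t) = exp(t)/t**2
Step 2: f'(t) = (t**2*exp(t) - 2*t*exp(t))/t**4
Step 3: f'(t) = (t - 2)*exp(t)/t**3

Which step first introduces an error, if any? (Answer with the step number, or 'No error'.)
No error

All steps in this derivation are correct.
The final answer f'(t) = (t - 2)*exp(t)/t**3 is valid.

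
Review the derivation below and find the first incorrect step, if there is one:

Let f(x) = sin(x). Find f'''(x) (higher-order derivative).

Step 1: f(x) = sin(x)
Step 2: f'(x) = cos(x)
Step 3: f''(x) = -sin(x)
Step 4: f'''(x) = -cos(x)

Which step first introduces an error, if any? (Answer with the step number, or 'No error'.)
No error

All steps in this derivation are correct.
The final answer f'''(x) = -cos(x) is valid.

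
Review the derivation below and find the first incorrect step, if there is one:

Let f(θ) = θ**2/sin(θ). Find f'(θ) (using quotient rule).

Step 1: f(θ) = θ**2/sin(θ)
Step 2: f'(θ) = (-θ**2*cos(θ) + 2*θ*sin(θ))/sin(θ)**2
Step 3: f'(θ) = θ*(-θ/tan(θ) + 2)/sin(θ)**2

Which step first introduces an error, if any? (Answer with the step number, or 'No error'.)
Step 3

Step 3 is incorrect due to a wrong exponent.
The step shows: θ*(-θ/tan(θ) + 2)/sin(θ)**2
The correct value should be: θ*(-θ/tan(θ) + 2)/sin(θ)

Explanation: The exponent -1 on sin(θ) was incorrectly written as -2: the term θ*(-θ/tan(θ) + 2)/sin(θ) was incorrectly written as θ*(-θ/tan(θ) + 2)/sin(θ)**2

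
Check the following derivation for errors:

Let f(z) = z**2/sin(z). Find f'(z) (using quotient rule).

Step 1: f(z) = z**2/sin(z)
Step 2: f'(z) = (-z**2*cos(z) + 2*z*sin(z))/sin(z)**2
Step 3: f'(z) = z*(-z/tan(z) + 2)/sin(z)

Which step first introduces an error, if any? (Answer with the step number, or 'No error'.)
No error

All steps in this derivation are correct.
The final answer f'(z) = z*(-z/tan(z) + 2)/sin(z) is valid.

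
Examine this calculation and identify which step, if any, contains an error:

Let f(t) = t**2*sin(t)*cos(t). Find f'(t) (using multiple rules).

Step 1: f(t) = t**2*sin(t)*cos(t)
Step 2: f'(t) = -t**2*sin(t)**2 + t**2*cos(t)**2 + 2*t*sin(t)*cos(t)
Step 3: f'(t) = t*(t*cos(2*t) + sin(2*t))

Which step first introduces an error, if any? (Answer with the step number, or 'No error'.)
No error

All steps in this derivation are correct.
The final answer f'(t) = t*(t*cos(2*t) + sin(2*t)) is valid.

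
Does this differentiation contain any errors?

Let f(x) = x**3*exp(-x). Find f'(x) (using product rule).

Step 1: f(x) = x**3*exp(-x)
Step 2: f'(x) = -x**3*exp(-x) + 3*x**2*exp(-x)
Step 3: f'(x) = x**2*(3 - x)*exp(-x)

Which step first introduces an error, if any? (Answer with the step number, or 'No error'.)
No error

All steps in this derivation are correct.
The final answer f'(x) = x**2*(3 - x)*exp(-x) is valid.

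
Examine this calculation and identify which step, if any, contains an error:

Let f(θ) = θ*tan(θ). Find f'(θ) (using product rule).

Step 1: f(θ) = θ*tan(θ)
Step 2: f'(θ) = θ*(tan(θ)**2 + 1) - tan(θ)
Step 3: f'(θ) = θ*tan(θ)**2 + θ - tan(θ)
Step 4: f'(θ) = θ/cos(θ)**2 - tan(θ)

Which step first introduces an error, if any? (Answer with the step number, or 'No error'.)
Step 2

Step 2 is incorrect due to a sign flip.
The step shows: θ*(tan(θ)**2 + 1) - tan(θ)
The correct value should be: θ*(tan(θ)**2 + 1) + tan(θ)

Explanation: The sign of one term was flipped: the term tan(θ) was incorrectly written as -tan(θ)
The later steps are derived from this incorrect expression, so the error originates in Step 2.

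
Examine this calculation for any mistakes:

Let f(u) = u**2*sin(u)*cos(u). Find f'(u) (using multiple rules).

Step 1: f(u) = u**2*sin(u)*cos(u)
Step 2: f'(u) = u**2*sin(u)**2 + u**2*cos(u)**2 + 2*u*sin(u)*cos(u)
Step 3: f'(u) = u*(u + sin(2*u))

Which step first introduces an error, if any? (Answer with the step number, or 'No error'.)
Step 2

Step 2 is incorrect due to a sign flip.
The step shows: u**2*sin(u)**2 + u**2*cos(u)**2 + 2*u*sin(u)*cos(u)
The correct value should be: -u**2*sin(u)**2 + u**2*cos(u)**2 + 2*u*sin(u)*cos(u)

Explanation: The sign of one term was flipped: the term -u**2*sin(u)**2 was incorrectly written as u**2*sin(u)**2
The later steps are derived from this incorrect expression, so the error originates in Step 2.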